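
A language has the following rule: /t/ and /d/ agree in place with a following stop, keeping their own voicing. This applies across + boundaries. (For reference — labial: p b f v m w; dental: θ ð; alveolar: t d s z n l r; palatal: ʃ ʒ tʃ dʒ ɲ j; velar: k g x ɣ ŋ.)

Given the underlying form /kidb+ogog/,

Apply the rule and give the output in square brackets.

[kibb+ogog]

/d/ before /b/ (labial) → [b]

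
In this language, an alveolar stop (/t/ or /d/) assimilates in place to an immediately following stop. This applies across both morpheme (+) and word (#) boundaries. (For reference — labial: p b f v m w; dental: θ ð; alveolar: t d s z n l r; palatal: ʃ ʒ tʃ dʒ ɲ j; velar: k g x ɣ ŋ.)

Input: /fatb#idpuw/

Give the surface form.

/t/ before /b/ (labial) → [p]
/d/ before /p/ (labial) → [b]

[fapb#ibpuw]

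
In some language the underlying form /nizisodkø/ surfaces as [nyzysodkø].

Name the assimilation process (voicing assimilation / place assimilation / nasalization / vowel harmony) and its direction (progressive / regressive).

vowel harmony, regressive

/i/→[y] /i/→[y].
Vowels agree with the last vowel, so the harmony is regressive.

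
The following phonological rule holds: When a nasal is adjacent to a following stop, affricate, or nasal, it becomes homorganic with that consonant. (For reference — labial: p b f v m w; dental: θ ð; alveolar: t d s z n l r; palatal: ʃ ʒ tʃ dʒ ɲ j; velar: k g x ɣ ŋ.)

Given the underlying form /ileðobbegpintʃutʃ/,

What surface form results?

/n/ before /tʃ/ (palatal) → [ɲ]

[ileðobbegpiɲtʃutʃ]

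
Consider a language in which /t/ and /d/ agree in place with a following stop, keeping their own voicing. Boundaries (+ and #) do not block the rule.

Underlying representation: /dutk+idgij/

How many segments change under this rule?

/t/ before /k/ (velar) → [k]
/d/ before /g/ (velar) → [g]
2 segments change.

2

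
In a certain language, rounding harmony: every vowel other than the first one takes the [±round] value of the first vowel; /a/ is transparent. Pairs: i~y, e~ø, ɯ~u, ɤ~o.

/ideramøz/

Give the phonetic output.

[ideramez]

/ø/ harmonizes with /i/ ([-round]) → [e]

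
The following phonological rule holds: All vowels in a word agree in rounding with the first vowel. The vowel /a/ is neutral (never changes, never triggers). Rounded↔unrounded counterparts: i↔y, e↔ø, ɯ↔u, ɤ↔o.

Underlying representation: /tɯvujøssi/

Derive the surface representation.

/u/ harmonizes with /ɯ/ ([-round]) → [ɯ]
/ø/ harmonizes with /ɯ/ ([-round]) → [e]

[tɯvɯjessi]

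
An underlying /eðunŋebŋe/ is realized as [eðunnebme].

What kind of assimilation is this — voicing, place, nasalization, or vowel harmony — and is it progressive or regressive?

/ŋ/→[n] /ŋ/→[m].
Each target copies a feature from the preceding segment, so the direction is progressive.

place assimilation, progressive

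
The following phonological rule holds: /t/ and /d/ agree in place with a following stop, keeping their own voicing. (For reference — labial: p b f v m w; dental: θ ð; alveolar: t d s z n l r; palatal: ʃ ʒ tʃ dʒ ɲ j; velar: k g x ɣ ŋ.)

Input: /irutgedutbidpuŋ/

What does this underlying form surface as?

/t/ before /g/ (velar) → [k]
/t/ before /b/ (labial) → [p]
/d/ before /p/ (labial) → [b]

[irukgedupbibpuŋ]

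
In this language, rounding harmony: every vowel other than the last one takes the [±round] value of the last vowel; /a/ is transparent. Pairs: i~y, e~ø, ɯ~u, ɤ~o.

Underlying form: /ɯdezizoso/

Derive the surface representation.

[udøzyzoso]

/ɯ/ harmonizes with /o/ ([+round]) → [u]
/e/ harmonizes with /o/ ([+round]) → [ø]
/i/ harmonizes with /o/ ([+round]) → [y]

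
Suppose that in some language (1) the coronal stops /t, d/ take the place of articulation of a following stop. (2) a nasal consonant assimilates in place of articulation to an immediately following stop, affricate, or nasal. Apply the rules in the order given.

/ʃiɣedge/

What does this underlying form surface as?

Rule 1: /d/ before /g/ (velar) → [g]
After rule 1: ʃiɣegge
Rule 2: no segment meets the rule's conditions; no change.

[ʃiɣegge]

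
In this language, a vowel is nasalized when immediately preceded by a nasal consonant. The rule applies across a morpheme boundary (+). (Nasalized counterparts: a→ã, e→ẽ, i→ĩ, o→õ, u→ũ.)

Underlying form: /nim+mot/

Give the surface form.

/i/ after nasal /n/ → [ĩ]
/o/ after nasal /m/ → [õ]

[nĩm+mõt]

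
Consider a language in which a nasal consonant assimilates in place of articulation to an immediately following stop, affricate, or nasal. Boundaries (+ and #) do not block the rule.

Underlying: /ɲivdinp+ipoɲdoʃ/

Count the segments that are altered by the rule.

2

/n/ before /p/ (labial) → [m]
/ɲ/ before /d/ (alveolar) → [n]
2 segments change.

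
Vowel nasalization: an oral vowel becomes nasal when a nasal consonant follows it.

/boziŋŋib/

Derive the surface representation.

/i/ before nasal /ŋ/ → [ĩ]

[bozĩŋŋib]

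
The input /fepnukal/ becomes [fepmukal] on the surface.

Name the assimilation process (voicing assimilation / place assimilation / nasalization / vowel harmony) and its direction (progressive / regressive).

/n/→[m].
Each target copies a feature from the preceding segment, so the direction is progressive.

place assimilation, progressive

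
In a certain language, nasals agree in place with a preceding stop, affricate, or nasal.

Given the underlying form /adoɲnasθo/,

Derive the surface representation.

[adoɲɲasθo]

/n/ after /ɲ/ (palatal) → [ɲ]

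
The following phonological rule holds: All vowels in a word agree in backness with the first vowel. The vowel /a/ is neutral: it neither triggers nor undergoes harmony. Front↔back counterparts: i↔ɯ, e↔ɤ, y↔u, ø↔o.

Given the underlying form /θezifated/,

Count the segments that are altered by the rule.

0

No segment meets the rule's conditions.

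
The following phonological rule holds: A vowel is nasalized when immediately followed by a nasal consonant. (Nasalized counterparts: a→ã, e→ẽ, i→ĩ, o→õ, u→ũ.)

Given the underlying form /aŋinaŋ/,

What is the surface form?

/a/ before nasal /ŋ/ → [ã]
/i/ before nasal /n/ → [ĩ]
/a/ before nasal /ŋ/ → [ã]

[ãŋĩnãŋ]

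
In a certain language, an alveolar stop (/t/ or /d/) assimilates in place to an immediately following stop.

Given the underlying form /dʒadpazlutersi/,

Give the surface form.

[dʒabpazlutersi]

/d/ before /p/ (labial) → [b]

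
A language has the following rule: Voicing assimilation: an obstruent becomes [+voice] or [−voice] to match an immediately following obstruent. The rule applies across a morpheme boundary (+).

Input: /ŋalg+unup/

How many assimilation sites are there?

0

No segment meets the rule's conditions.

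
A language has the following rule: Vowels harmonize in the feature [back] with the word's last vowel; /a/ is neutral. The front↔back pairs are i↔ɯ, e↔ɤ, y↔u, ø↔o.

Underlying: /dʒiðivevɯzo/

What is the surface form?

[dʒɯðɯvɤvɯzo]

/i/ harmonizes with /o/ ([+back]) → [ɯ]
/i/ harmonizes with /o/ ([+back]) → [ɯ]
/e/ harmonizes with /o/ ([+back]) → [ɤ]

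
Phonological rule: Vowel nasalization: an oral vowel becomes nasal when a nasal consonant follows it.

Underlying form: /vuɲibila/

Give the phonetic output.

/u/ before nasal /ɲ/ → [ũ]

[vũɲibila]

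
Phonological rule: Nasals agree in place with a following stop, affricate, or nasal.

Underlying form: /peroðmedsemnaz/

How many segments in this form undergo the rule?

1

/m/ before /n/ (alveolar) → [n]
1 segment changes.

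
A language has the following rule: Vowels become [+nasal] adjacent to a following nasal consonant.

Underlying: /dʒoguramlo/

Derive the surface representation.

[dʒogurãmlo]

/a/ before nasal /m/ → [ã]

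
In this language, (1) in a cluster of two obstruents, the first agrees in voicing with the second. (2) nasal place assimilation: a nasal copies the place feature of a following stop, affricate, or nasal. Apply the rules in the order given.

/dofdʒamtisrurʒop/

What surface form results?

Rule 1: /f/ before /dʒ/ (voiced) → [v]
After rule 1: dovdʒamtisrurʒop
Rule 2: /m/ before /t/ (alveolar) → [n]

[dovdʒantisrurʒop]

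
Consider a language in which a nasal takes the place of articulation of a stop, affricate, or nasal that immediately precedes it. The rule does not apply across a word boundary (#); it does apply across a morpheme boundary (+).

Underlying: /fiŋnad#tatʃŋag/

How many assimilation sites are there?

2

/n/ after /ŋ/ (velar) → [ŋ]
/ŋ/ after /tʃ/ (palatal) → [ɲ]
2 segments change.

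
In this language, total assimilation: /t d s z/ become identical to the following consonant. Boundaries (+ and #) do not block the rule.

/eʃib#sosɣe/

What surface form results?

/s/ before /ɣ/ → [ɣ] (total assimilation)

[eʃib#soɣɣe]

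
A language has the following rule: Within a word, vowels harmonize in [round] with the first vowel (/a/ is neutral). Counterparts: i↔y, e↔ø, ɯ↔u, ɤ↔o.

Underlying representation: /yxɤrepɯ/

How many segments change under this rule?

/ɤ/ harmonizes with /y/ ([+round]) → [o]
/e/ harmonizes with /y/ ([+round]) → [ø]
/ɯ/ harmonizes with /y/ ([+round]) → [u]
3 segments change.

3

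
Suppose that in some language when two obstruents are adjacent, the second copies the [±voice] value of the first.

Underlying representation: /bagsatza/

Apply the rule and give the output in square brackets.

[bagzatsa]

/s/ after /g/ (voiced) → [z]
/z/ after /t/ (voiceless) → [s]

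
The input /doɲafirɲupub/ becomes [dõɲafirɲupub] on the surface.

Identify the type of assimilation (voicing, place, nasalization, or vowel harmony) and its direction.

nasalization, regressive

/o/→[õ].
Each target copies a feature from the following segment, so the direction is regressive.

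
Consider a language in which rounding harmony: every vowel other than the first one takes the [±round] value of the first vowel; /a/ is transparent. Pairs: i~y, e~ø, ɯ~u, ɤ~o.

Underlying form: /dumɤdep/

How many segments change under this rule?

2

/ɤ/ harmonizes with /u/ ([+round]) → [o]
/e/ harmonizes with /u/ ([+round]) → [ø]
2 segments change.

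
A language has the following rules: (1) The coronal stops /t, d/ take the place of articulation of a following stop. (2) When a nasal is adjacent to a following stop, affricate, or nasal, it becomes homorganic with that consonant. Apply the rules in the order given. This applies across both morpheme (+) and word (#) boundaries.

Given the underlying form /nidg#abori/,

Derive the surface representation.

Rule 1: /d/ before /g/ (velar) → [g]
After rule 1: nigg#abori
Rule 2: no segment meets the rule's conditions; no change.

[nigg#abori]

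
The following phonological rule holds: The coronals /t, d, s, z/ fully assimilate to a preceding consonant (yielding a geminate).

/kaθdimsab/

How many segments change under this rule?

2

/d/ after /θ/ → [θ] (total assimilation)
/s/ after /m/ → [m] (total assimilation)
2 segments change.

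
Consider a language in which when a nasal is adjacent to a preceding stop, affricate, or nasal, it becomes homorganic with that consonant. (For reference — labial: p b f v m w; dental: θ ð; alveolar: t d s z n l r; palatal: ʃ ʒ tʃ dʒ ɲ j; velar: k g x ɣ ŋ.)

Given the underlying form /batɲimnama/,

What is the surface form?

/ɲ/ after /t/ (alveolar) → [n]
/n/ after /m/ (labial) → [m]

[batnimmama]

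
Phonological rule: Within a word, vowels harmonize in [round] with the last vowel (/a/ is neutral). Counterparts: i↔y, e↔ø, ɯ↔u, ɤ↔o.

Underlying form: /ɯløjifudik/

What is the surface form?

/ø/ harmonizes with /i/ ([-round]) → [e]
/u/ harmonizes with /i/ ([-round]) → [ɯ]

[ɯlejifɯdik]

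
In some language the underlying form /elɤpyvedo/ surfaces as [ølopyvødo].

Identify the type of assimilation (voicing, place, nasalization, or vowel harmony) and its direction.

/e/→[ø] /ɤ/→[o] /e/→[ø].
Vowels agree with the last vowel, so the harmony is regressive.

vowel harmony, regressive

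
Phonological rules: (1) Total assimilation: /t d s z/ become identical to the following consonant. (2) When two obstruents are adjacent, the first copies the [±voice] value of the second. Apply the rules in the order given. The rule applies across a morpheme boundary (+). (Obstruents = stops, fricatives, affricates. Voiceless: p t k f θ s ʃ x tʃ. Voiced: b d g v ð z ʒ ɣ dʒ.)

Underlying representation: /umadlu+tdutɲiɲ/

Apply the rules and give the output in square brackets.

[umallu+dduɲɲiɲ]

Rule 1: /d/ before /l/ → [l] (total assimilation)
Rule 1: /t/ before /d/ → [d] (total assimilation)
Rule 1: /t/ before /ɲ/ → [ɲ] (total assimilation)
After rule 1: umallu+dduɲɲiɲ
Rule 2: no segment meets the rule's conditions; no change.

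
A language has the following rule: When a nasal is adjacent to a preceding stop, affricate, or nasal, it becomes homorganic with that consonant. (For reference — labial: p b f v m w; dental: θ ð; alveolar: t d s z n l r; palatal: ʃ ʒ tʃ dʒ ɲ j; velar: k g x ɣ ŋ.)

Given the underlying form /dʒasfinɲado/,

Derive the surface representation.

[dʒasfinnado]

/ɲ/ after /n/ (alveolar) → [n]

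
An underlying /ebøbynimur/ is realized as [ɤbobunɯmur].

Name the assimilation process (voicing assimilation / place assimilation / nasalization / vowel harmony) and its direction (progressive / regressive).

vowel harmony, regressive

/e/→[ɤ] /ø/→[o] /y/→[u] /i/→[ɯ].
Vowels agree with the last vowel, so the harmony is regressive.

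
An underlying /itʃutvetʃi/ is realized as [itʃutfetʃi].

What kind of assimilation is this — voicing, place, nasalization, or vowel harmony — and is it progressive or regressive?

/v/→[f].
Each target copies a feature from the preceding segment, so the direction is progressive.

voicing assimilation, progressive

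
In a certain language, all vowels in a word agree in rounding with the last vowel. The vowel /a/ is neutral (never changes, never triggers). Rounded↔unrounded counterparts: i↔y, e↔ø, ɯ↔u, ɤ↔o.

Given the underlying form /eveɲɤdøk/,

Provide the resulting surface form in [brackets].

[øvøɲodøk]

/e/ harmonizes with /ø/ ([+round]) → [ø]
/e/ harmonizes with /ø/ ([+round]) → [ø]
/ɤ/ harmonizes with /ø/ ([+round]) → [o]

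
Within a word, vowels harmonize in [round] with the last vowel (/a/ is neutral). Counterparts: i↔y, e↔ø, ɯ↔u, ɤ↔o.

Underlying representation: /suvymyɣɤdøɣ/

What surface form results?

[suvymyɣodøɣ]

/ɤ/ harmonizes with /ø/ ([+round]) → [o]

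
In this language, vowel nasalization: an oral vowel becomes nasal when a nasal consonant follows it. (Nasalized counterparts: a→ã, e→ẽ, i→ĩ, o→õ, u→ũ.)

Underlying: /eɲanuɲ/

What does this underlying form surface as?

[ẽɲãnũɲ]

/e/ before nasal /ɲ/ → [ẽ]
/a/ before nasal /n/ → [ã]
/u/ before nasal /ɲ/ → [ũ]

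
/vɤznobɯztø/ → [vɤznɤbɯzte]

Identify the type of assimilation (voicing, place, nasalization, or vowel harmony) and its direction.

/o/→[ɤ] /ø/→[e].
Vowels agree with the first vowel, so the harmony is progressive.

vowel harmony, progressive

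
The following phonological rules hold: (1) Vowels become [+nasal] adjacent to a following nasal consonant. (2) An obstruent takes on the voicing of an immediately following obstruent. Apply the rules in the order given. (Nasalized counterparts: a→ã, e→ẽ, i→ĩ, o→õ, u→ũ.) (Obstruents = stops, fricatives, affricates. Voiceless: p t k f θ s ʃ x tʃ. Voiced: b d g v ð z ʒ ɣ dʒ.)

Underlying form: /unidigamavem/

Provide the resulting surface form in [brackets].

Rule 1: /u/ before nasal /n/ → [ũ]
Rule 1: /a/ before nasal /m/ → [ã]
Rule 1: /e/ before nasal /m/ → [ẽ]
After rule 1: ũnidigãmavẽm
Rule 2: no segment meets the rule's conditions; no change.

[ũnidigãmavẽm]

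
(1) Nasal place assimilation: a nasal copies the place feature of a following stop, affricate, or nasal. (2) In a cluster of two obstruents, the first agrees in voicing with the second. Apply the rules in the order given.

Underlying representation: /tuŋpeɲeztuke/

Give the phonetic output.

Rule 1: /ŋ/ before /p/ (labial) → [m]
After rule 1: tumpeɲeztuke
Rule 2: /z/ before /t/ (voiceless) → [s]

[tumpeɲestuke]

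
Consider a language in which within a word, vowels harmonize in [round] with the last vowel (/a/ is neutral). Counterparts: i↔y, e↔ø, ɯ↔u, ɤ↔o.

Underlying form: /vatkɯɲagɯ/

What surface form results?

no segment meets the rule's conditions; no change.

[vatkɯɲagɯ]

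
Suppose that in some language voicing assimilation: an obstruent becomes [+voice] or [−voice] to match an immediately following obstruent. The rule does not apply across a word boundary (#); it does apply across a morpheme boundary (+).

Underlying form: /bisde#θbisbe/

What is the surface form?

[bizde#ðbizbe]

/s/ before /d/ (voiced) → [z]
/θ/ before /b/ (voiced) → [ð]
/s/ before /b/ (voiced) → [z]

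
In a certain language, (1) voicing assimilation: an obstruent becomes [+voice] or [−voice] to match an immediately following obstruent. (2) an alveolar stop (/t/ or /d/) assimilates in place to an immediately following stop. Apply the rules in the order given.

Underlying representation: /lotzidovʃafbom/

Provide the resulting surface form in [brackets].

Rule 1: /t/ before /z/ (voiced) → [d]
Rule 1: /v/ before /ʃ/ (voiceless) → [f]
Rule 1: /f/ before /b/ (voiced) → [v]
After rule 1: lodzidofʃavbom
Rule 2: no segment meets the rule's conditions; no change.

[lodzidofʃavbom]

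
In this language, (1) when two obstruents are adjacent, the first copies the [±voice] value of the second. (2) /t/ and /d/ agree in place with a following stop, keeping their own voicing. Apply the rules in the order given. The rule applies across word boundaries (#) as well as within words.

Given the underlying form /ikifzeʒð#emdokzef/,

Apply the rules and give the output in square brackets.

Rule 1: /f/ before /z/ (voiced) → [v]
Rule 1: /k/ before /z/ (voiced) → [g]
After rule 1: ikivzeʒð#emdogzef
Rule 2: no segment meets the rule's conditions; no change.

[ikivzeʒð#emdogzef]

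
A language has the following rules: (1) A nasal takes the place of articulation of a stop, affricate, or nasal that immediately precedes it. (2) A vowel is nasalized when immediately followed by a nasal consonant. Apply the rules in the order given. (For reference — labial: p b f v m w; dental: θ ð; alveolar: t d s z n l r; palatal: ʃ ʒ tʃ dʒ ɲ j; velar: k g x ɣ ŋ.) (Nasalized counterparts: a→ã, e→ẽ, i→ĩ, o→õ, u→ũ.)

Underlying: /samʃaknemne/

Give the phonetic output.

[sãmʃakŋẽmme]

Rule 1: /n/ after /k/ (velar) → [ŋ]
Rule 1: /n/ after /m/ (labial) → [m]
After rule 1: samʃakŋemme
Rule 2: /a/ before nasal /m/ → [ã]
Rule 2: /e/ before nasal /m/ → [ẽ]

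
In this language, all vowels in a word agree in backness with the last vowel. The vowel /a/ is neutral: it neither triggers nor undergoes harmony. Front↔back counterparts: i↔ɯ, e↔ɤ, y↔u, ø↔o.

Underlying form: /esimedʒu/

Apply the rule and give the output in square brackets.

/e/ harmonizes with /u/ ([+back]) → [ɤ]
/i/ harmonizes with /u/ ([+back]) → [ɯ]
/e/ harmonizes with /u/ ([+back]) → [ɤ]

[ɤsɯmɤdʒu]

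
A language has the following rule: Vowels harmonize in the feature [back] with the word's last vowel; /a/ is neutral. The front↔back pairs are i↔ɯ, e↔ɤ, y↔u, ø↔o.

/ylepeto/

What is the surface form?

/y/ harmonizes with /o/ ([+back]) → [u]
/e/ harmonizes with /o/ ([+back]) → [ɤ]
/e/ harmonizes with /o/ ([+back]) → [ɤ]

[ulɤpɤto]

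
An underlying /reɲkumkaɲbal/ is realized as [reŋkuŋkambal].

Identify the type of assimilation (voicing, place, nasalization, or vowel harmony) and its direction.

/ɲ/→[ŋ] /m/→[ŋ] /ɲ/→[m].
Each target copies a feature from the following segment, so the direction is regressive.

place assimilation, regressive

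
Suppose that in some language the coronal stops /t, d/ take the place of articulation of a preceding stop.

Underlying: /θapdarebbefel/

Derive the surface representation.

[θapbarebbefel]

/d/ after /p/ (labial) → [b]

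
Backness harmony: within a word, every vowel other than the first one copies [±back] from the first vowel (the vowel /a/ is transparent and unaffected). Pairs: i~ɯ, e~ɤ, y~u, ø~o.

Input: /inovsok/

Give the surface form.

[inøvsøk]

/o/ harmonizes with /i/ ([-back]) → [ø]
/o/ harmonizes with /i/ ([-back]) → [ø]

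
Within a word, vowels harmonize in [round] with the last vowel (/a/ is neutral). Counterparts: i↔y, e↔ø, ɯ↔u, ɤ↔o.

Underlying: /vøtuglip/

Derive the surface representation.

/ø/ harmonizes with /i/ ([-round]) → [e]
/u/ harmonizes with /i/ ([-round]) → [ɯ]

[vetɯglip]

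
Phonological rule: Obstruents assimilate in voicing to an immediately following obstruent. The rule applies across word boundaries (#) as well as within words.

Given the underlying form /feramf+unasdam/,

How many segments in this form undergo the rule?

/s/ before /d/ (voiced) → [z]
1 segment changes.

1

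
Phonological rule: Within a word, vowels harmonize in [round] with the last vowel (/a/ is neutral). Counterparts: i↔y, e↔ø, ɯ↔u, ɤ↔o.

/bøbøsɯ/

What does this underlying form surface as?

/ø/ harmonizes with /ɯ/ ([-round]) → [e]
/ø/ harmonizes with /ɯ/ ([-round]) → [e]

[bebesɯ]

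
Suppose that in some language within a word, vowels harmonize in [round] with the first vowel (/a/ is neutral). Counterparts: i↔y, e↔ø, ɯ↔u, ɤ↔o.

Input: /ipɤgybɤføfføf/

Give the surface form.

[ipɤgibɤfeffef]

/y/ harmonizes with /i/ ([-round]) → [i]
/ø/ harmonizes with /i/ ([-round]) → [e]
/ø/ harmonizes with /i/ ([-round]) → [e]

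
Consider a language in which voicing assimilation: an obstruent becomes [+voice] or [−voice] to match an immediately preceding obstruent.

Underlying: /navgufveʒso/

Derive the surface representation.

[navguffeʒzo]

/v/ after /f/ (voiceless) → [f]
/s/ after /ʒ/ (voiced) → [z]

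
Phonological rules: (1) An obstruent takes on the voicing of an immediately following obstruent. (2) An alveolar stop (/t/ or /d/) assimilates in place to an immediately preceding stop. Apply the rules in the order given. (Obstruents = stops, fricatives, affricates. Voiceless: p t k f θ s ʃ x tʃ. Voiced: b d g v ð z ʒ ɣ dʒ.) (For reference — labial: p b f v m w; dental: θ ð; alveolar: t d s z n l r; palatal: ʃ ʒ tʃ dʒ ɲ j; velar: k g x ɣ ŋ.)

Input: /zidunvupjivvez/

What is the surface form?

Rule 1: no segment meets the rule's conditions; no change.
After rule 1: zidunvupjivvez
Rule 2: no segment meets the rule's conditions; no change.

[zidunvupjivvez]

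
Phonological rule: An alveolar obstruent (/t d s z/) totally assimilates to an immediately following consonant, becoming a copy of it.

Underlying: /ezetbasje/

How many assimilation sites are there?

2

/t/ before /b/ → [b] (total assimilation)
/s/ before /j/ → [j] (total assimilation)
2 segments change.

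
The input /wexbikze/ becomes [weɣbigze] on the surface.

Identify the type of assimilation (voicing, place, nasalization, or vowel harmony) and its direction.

/x/→[ɣ] /k/→[g].
Each target copies a feature from the following segment, so the direction is regressive.

voicing assimilation, regressive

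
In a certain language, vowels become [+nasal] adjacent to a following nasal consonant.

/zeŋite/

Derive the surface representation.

/e/ before nasal /ŋ/ → [ẽ]

[zẽŋite]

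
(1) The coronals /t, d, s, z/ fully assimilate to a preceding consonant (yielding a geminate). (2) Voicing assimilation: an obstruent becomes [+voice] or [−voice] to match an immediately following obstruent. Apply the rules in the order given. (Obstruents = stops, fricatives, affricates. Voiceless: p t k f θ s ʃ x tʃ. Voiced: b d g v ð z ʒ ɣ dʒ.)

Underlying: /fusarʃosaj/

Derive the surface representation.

[fusarʃosaj]

Rule 1: no segment meets the rule's conditions; no change.
After rule 1: fusarʃosaj
Rule 2: no segment meets the rule's conditions; no change.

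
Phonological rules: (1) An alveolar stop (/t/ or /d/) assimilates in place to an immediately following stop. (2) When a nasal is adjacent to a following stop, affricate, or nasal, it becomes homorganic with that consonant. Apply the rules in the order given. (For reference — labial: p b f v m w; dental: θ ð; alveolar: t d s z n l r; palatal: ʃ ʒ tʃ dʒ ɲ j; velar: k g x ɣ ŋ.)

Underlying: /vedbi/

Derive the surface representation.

Rule 1: /d/ before /b/ (labial) → [b]
After rule 1: vebbi
Rule 2: no segment meets the rule's conditions; no change.

[vebbi]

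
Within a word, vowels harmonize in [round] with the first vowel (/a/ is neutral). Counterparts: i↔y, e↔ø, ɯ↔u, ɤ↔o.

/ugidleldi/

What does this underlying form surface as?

/i/ harmonizes with /u/ ([+round]) → [y]
/e/ harmonizes with /u/ ([+round]) → [ø]
/i/ harmonizes with /u/ ([+round]) → [y]

[ugydløldy]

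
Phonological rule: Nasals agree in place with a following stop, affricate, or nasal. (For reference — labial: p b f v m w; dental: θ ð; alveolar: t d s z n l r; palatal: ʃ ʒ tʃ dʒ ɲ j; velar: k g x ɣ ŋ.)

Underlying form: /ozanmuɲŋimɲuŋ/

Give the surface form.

[ozammuŋŋiɲɲuŋ]

/n/ before /m/ (labial) → [m]
/ɲ/ before /ŋ/ (velar) → [ŋ]
/m/ before /ɲ/ (palatal) → [ɲ]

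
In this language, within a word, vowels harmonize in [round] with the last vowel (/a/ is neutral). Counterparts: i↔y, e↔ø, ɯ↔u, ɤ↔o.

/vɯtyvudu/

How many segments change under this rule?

/ɯ/ harmonizes with /u/ ([+round]) → [u]
1 segment changes.

1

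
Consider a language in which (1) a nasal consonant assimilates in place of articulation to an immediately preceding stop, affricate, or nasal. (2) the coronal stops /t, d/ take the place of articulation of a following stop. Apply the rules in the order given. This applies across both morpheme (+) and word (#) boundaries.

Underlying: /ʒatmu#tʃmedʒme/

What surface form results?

Rule 1: /m/ after /t/ (alveolar) → [n]
Rule 1: /m/ after /tʃ/ (palatal) → [ɲ]
Rule 1: /m/ after /dʒ/ (palatal) → [ɲ]
After rule 1: ʒatnu#tʃɲedʒɲe
Rule 2: no segment meets the rule's conditions; no change.

[ʒatnu#tʃɲedʒɲe]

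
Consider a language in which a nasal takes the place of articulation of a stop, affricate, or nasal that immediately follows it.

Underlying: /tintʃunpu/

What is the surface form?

[tiɲtʃumpu]

/n/ before /tʃ/ (palatal) → [ɲ]
/n/ before /p/ (labial) → [m]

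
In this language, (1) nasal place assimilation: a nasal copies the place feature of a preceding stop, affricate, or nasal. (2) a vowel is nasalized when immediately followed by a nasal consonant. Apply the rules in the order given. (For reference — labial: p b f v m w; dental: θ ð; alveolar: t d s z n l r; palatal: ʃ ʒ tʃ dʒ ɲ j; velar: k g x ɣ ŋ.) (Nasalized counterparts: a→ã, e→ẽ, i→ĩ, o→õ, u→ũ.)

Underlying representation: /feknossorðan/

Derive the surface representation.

[fekŋossorðãn]

Rule 1: /n/ after /k/ (velar) → [ŋ]
After rule 1: fekŋossorðan
Rule 2: /a/ before nasal /n/ → [ã]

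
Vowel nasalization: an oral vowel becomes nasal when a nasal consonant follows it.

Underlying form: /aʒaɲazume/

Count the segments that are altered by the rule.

/a/ before nasal /ɲ/ → [ã]
/u/ before nasal /m/ → [ũ]
2 segments change.

2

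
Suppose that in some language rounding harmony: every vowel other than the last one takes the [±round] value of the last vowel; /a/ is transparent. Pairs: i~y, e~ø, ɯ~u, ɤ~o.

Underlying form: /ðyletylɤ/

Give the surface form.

/y/ harmonizes with /ɤ/ ([-round]) → [i]
/y/ harmonizes with /ɤ/ ([-round]) → [i]

[ðiletilɤ]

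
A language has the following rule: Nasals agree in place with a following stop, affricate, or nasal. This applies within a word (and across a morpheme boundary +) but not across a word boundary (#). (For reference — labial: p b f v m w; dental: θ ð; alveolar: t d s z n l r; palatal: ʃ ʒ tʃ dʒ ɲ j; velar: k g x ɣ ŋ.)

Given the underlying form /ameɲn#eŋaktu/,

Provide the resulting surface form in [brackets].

[amenn#eŋaktu]

/ɲ/ before /n/ (alveolar) → [n]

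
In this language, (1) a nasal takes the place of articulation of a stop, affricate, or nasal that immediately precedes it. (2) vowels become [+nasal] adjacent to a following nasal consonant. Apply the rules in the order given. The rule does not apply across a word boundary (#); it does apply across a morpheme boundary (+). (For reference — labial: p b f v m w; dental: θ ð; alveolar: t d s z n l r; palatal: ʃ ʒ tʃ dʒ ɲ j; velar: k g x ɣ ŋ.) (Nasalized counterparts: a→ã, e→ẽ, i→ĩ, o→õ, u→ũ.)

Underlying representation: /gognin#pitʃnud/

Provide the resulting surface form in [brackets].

Rule 1: /n/ after /g/ (velar) → [ŋ]
Rule 1: /n/ after /tʃ/ (palatal) → [ɲ]
After rule 1: gogŋin#pitʃɲud
Rule 2: /i/ before nasal /n/ → [ĩ]

[gogŋĩn#pitʃɲud]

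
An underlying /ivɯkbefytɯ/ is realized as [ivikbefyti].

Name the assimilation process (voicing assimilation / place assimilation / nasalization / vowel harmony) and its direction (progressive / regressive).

vowel harmony, progressive

/ɯ/→[i] /ɯ/→[i].
Vowels agree with the first vowel, so the harmony is progressive.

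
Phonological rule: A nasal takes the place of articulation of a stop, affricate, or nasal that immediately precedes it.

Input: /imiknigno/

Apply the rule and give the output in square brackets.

/n/ after /k/ (velar) → [ŋ]
/n/ after /g/ (velar) → [ŋ]

[imikŋigŋo]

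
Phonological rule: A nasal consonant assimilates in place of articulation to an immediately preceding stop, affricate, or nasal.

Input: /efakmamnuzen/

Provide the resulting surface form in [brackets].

[efakŋammuzen]

/m/ after /k/ (velar) → [ŋ]
/n/ after /m/ (labial) → [m]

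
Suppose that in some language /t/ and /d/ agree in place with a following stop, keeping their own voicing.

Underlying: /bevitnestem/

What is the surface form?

no segment meets the rule's conditions; no change.

[bevitnestem]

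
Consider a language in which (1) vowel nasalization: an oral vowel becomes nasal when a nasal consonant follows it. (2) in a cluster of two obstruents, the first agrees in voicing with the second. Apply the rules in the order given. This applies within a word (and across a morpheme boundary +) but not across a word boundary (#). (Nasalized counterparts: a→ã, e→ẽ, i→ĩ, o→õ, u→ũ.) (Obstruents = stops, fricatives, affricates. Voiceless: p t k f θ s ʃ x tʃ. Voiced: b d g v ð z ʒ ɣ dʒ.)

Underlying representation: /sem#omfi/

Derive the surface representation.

Rule 1: /e/ before nasal /m/ → [ẽ]
Rule 1: /o/ before nasal /m/ → [õ]
After rule 1: sẽm#õmfi
Rule 2: no segment meets the rule's conditions; no change.

[sẽm#õmfi]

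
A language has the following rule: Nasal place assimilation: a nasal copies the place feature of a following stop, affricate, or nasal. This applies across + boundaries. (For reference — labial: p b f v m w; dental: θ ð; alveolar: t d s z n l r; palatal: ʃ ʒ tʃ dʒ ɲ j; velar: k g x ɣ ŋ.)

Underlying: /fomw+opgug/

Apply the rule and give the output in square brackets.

no segment meets the rule's conditions; no change.

[fomw+opgug]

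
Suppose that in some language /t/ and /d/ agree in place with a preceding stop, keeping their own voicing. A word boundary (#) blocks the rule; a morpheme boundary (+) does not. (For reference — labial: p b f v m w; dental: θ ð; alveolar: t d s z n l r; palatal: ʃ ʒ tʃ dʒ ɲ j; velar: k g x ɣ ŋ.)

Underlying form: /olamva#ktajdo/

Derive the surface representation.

/t/ after /k/ (velar) → [k]

[olamva#kkajdo]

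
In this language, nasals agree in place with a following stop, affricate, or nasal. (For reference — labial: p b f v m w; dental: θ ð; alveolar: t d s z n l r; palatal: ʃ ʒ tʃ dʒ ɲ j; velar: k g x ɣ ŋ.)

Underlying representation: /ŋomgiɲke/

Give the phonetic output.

[ŋoŋgiŋke]

/m/ before /g/ (velar) → [ŋ]
/ɲ/ before /k/ (velar) → [ŋ]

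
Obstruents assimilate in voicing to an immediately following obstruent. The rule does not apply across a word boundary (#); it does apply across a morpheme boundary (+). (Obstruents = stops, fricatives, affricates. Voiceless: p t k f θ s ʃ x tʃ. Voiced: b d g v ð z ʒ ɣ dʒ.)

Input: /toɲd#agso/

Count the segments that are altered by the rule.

1

/g/ before /s/ (voiceless) → [k]
1 segment changes.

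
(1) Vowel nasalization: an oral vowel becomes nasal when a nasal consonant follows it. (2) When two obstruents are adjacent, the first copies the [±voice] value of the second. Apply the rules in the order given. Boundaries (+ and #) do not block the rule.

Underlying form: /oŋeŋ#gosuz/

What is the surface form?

[õŋẽŋ#gosuz]

Rule 1: /o/ before nasal /ŋ/ → [õ]
Rule 1: /e/ before nasal /ŋ/ → [ẽ]
After rule 1: õŋẽŋ#gosuz
Rule 2: no segment meets the rule's conditions; no change.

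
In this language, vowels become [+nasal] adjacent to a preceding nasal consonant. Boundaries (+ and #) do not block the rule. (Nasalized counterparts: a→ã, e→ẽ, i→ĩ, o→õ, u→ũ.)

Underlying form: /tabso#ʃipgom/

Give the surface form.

no segment meets the rule's conditions; no change.

[tabso#ʃipgom]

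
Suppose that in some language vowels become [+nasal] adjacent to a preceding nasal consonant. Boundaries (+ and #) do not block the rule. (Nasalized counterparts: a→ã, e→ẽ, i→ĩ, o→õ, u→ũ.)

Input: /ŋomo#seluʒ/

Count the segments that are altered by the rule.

/o/ after nasal /ŋ/ → [õ]
/o/ after nasal /m/ → [õ]
2 segments change.

2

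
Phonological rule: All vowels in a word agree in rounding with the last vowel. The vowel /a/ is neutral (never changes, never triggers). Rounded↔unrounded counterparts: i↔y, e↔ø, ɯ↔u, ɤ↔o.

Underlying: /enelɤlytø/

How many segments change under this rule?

3

/e/ harmonizes with /ø/ ([+round]) → [ø]
/e/ harmonizes with /ø/ ([+round]) → [ø]
/ɤ/ harmonizes with /ø/ ([+round]) → [o]
3 segments change.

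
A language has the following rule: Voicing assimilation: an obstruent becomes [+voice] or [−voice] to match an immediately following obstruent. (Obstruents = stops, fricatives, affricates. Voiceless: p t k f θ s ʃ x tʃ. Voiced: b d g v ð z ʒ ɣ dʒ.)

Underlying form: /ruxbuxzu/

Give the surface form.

/x/ before /b/ (voiced) → [ɣ]
/x/ before /z/ (voiced) → [ɣ]

[ruɣbuɣzu]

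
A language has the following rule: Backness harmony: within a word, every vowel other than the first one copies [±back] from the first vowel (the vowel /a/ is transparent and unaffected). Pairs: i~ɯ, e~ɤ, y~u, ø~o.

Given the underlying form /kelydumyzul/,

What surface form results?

/u/ harmonizes with /e/ ([-back]) → [y]
/u/ harmonizes with /e/ ([-back]) → [y]

[kelydymyzyl]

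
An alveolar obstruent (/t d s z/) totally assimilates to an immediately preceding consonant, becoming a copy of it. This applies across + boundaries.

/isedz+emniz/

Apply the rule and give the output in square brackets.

/z/ after /d/ → [d] (total assimilation)

[isedd+emniz]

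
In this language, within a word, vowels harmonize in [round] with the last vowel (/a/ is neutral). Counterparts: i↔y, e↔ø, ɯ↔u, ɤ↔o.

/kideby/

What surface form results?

[kydøby]

/i/ harmonizes with /y/ ([+round]) → [y]
/e/ harmonizes with /y/ ([+round]) → [ø]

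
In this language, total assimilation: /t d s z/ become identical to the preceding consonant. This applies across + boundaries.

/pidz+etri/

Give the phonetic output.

/z/ after /d/ → [d] (total assimilation)

[pidd+etri]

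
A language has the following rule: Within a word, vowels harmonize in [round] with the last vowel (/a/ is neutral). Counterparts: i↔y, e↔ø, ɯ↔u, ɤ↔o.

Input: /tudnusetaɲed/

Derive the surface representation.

/u/ harmonizes with /e/ ([-round]) → [ɯ]
/u/ harmonizes with /e/ ([-round]) → [ɯ]

[tɯdnɯsetaɲed]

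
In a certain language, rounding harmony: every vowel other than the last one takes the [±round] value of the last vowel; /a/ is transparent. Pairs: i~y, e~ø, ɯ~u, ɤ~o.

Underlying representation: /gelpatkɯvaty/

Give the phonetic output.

/e/ harmonizes with /y/ ([+round]) → [ø]
/ɯ/ harmonizes with /y/ ([+round]) → [u]

[gølpatkuvaty]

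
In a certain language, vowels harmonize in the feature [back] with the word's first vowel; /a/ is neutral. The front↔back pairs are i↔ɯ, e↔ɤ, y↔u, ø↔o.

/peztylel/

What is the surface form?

[peztylel]

no segment meets the rule's conditions; no change.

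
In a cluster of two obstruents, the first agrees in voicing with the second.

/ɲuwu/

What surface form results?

no segment meets the rule's conditions; no change.

[ɲuwu]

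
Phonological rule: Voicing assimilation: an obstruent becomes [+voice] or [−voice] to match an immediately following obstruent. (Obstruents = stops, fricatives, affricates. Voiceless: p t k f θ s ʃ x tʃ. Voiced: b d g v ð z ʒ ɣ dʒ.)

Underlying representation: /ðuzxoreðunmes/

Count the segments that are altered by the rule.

/z/ before /x/ (voiceless) → [s]
1 segment changes.

1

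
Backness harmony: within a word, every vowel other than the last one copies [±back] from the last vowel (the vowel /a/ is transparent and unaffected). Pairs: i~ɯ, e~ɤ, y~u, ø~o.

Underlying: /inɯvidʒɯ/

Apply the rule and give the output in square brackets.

[ɯnɯvɯdʒɯ]

/i/ harmonizes with /ɯ/ ([+back]) → [ɯ]
/i/ harmonizes with /ɯ/ ([+back]) → [ɯ]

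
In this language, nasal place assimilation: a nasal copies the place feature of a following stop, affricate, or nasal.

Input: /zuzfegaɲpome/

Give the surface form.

[zuzfegampome]

/ɲ/ before /p/ (labial) → [m]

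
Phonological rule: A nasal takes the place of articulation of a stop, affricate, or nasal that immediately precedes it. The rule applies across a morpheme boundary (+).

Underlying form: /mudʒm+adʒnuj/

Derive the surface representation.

[mudʒɲ+adʒɲuj]

/m/ after /dʒ/ (palatal) → [ɲ]
/n/ after /dʒ/ (palatal) → [ɲ]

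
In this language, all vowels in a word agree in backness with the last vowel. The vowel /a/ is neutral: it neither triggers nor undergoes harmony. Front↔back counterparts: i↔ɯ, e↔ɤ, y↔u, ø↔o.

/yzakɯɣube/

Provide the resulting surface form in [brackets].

/ɯ/ harmonizes with /e/ ([-back]) → [i]
/u/ harmonizes with /e/ ([-back]) → [y]

[yzakiɣybe]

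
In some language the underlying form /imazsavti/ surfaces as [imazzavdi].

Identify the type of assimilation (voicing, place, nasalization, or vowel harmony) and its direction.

/s/→[z] /t/→[d].
Each target copies a feature from the preceding segment, so the direction is progressive.

voicing assimilation, progressive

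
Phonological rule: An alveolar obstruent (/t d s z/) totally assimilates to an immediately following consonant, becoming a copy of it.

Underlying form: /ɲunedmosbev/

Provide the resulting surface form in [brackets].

[ɲunemmobbev]

/d/ before /m/ → [m] (total assimilation)
/s/ before /b/ → [b] (total assimilation)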